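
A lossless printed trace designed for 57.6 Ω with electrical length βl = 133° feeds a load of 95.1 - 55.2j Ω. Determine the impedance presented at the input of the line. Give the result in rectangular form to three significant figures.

tan(βl) = tan(133°) = -1.07
Z_in = Z_0·(Z_L + jZ_0·tanβl)/(Z_0 + jZ_L·tanβl)
     = 57.6·(95.1 − j117)/(-1.59 − j102)

Z_in ≈ 65.2 + j54.7 Ω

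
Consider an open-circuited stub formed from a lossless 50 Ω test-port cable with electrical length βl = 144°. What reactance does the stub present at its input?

tan(βl) = -0.727
For an open-circuited stub, Z_in = −jZ_0·cot(βl) = −jZ_0/tan(βl)

X_in ≈ 68.8 Ω (inductive)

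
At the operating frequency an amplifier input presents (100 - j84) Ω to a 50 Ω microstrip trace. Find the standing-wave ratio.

VSWR ≈ 3.64

Γ = (Z_L − Z_0)/(Z_L + Z_0) = (50 − j84)/(150 − j84)
|Γ| = 97.8/172 = 0.569
VSWR = (1 + |Γ|)/(1 − |Γ|) = 1.57/0.431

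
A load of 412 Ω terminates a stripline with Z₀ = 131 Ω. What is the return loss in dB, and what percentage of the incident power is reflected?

Γ = (412 − 131)/(412 + 131) = 0.517
RL = −20·log₁₀(0.517) = 5.72 dB
P_refl/P_inc = |Γ|² = 0.268

RL ≈ 5.72 dB; 26.8% of incident power reflected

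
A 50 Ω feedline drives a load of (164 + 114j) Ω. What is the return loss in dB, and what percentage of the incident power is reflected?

Γ = (114 + j114)/(214 + j114), |Γ| = 0.665
RL = −20·log₁₀(0.665) = 3.54 dB
P_refl/P_inc = |Γ|² = 0.442

RL ≈ 3.54 dB; 44.2% of incident power reflected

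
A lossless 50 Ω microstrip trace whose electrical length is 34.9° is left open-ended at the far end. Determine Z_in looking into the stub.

Z_in ≈ −j71.7 Ω

tan(βl) = 0.698
For an open-ended stub, Z_in = −jZ_0·cot(βl) = −jZ_0/tan(βl)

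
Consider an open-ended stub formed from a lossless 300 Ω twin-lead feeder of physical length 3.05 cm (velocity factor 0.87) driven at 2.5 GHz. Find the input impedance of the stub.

Z_in ≈ +j81.4 Ω

λ = v/f = 0.87·c / 2.5 GHz = 0.104 m
βl = 2π·l/λ = 2π × 0.292 = 105°
tan(βl) = -3.69
For an open-ended stub, Z_in = −jZ_0·cot(βl) = −jZ_0/tan(βl)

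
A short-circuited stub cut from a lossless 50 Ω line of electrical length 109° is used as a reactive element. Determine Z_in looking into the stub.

tan(βl) = -2.9
For a short-circuited stub, Z_in = jZ_0·tan(βl)

Z_in ≈ −j145 Ω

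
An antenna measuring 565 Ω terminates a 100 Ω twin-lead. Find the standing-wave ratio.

Γ = (565 − 100)/(565 + 100) = 0.699
VSWR = (1 + 0.699)/(1 − 0.699)

VSWR ≈ 5.65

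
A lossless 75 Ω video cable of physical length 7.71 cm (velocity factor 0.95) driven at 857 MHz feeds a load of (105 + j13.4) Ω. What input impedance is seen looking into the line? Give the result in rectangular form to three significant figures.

Z_in ≈ 54.2 − j11.1 Ω

λ = v/f = 0.95·c / 857 MHz = 0.333 m
βl = 2π·l/λ = 2π × 0.232 = 83.5°
tan(βl) = tan(83.5°) = 8.73
Z_in = Z_0·(Z_L + jZ_0·tanβl)/(Z_0 + jZ_L·tanβl)
     = 75·(105 + j668)/(-41.9 + j916)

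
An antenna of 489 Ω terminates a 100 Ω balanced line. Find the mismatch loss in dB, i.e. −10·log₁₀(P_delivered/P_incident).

Γ = (489 − 100)/(489 + 100) = 0.66
|Γ|² = 0.436, so P_del/P_inc = 1 − |Γ|² = 0.564
ML = −10·log₁₀(1 − |Γ|²)

mismatch loss ≈ 2.49 dB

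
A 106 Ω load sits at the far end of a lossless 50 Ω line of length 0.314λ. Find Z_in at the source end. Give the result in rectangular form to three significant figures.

βl = 2π × 0.314 = 113°
tan(βl) = tan(113°) = -2.35
Z_in = Z_0·(Z_L + jZ_0·tanβl)/(Z_0 + jZ_L·tanβl)
     = 50·(106 − j118)/(50 − j249)

Z_in ≈ 26.8 + j15.9 Ω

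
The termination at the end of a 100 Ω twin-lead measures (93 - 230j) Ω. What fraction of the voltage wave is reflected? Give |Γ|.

|Γ| ≈ 0.766

Γ = (Z_L − Z_0)/(Z_L + Z_0) = (-7 − j230)/(193 − j230)
|Γ| = 230/300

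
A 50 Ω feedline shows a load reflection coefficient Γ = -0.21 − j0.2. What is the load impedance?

Z_L ≈ 30.4 − j13.3 Ω

Z_L = Z_0·(1 + Γ)/(1 − Γ) = 50·(0.79 − j0.2)/(1.21 + j0.2)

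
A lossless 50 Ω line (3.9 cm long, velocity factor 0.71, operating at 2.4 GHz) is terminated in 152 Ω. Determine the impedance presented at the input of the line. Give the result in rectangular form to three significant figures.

λ = v/f = 0.71·c / 2.4 GHz = 0.0887 m
βl = 2π·l/λ = 2π × 0.439 = 158°
tan(βl) = tan(158°) = -0.4
Z_in = Z_0·(Z_L + jZ_0·tanβl)/(Z_0 + jZ_L·tanβl)
     = 50·(152 − j20)/(50 − j60.8)

Z_in ≈ 71.1 + j66.5 Ω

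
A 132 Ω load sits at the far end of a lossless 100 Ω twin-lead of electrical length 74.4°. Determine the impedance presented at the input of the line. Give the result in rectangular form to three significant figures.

Z_in ≈ 78.2 − j11.4 Ω

tan(βl) = tan(74.4°) = 3.58
Z_in = Z_0·(Z_L + jZ_0·tanβl)/(Z_0 + jZ_L·tanβl)
     = 100·(132 + j358)/(100 + j473)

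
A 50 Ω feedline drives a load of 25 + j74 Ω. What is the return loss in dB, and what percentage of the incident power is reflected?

RL ≈ 2.6 dB; 55% of incident power reflected

Γ = (-25 + j74)/(75 + j74), |Γ| = 0.741
RL = −20·log₁₀(0.741) = 2.6 dB
P_refl/P_inc = |Γ|² = 0.55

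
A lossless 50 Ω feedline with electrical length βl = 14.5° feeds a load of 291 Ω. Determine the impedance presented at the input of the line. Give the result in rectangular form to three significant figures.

Z_in ≈ 95.1 − j130 Ω

tan(βl) = tan(14.5°) = 0.259
Z_in = Z_0·(Z_L + jZ_0·tanβl)/(Z_0 + jZ_L·tanβl)
     = 50·(291 + j12.9)/(50 + j75.3)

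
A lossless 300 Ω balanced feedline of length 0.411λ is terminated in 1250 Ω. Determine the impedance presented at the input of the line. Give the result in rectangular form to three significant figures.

βl = 2π × 0.411 = 148°
tan(βl) = tan(148°) = -0.626
Z_in = Z_0·(Z_L + jZ_0·tanβl)/(Z_0 + jZ_L·tanβl)
     = 300·(1250 − j188)/(300 − j782)

Z_in ≈ 223 + j394 Ω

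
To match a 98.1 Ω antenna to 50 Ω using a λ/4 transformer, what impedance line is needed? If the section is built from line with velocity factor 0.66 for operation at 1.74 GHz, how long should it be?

Z_qwt ≈ 70 Ω; length ≈ 2.84 cm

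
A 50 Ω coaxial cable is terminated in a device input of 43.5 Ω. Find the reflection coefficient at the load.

Γ = -0.0695

Γ = (Z_L − Z_0)/(Z_L + Z_0) = (43.5 − 50)/(43.5 + 50) = -6.5/93.5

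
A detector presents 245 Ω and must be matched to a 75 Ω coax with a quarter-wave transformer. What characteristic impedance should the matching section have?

Z_qwt = √(Z_0·R_L) = √(75 × 245) = √18380

Z_qwt ≈ 136 Ω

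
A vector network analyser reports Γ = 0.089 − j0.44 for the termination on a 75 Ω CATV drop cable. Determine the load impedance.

Z_L ≈ 58.5 − j64.5 Ω

Z_L = Z_0·(1 + Γ)/(1 − Γ) = 75·(1.09 − j0.44)/(0.911 + j0.44)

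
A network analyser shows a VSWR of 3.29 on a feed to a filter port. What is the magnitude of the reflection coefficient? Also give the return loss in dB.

|Γ| ≈ 0.534; return loss ≈ 5.45 dB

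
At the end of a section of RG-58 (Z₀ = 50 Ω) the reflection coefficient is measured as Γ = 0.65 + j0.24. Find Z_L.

Z_L ≈ 144 + j133 Ω

Z_L = Z_0·(1 + Γ)/(1 − Γ) = 50·(1.65 + j0.24)/(0.35 − j0.24)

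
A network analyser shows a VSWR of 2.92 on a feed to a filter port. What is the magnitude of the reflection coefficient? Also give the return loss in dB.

|Γ| = (S − 1)/(S + 1) = (2.92 − 1)/(2.92 + 1) = 1.92/3.92
RL = −20·log₁₀|Γ| = −20·log₁₀(0.49)

|Γ| ≈ 0.49; return loss ≈ 6.2 dB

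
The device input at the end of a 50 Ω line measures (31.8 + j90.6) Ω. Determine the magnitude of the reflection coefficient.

|Γ| ≈ 0.757

Γ = (Z_L − Z_0)/(Z_L + Z_0) = (-18.2 + j90.6)/(81.8 + j90.6)
|Γ| = 92.4/122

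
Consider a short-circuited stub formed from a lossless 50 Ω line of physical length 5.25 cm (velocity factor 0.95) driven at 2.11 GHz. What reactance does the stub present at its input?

λ = v/f = 0.95·c / 2.11 GHz = 0.135 m
βl = 2π·l/λ = 2π × 0.389 = 140°
tan(βl) = -0.841
For a short-circuited stub, Z_in = jZ_0·tan(βl)

X_in ≈ -42.1 Ω (capacitive)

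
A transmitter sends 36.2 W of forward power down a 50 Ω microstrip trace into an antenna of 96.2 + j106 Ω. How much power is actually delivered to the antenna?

|Γ| = |(46.2 + j106)/(146.2 + j106)| = 0.64
|Γ|² = 0.41
P_refl = |Γ|²·P_inc = 14.8 W, P_del = (1 − |Γ|²)·P_inc = 21.4 W

P_delivered ≈ 21.4 W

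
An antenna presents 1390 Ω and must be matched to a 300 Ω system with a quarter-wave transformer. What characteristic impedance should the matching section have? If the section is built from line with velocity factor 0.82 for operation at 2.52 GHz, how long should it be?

Z_qwt = √(Z_0·R_L) = √(300 × 1390) = √417000
λ = 0.82·c/f = 0.0976 m, so l = λ/4 = 0.0244 m

Z_qwt ≈ 646 Ω; length ≈ 2.44 cm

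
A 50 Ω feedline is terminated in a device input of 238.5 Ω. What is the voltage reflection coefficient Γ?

Γ = (Z_L − Z_0)/(Z_L + Z_0) = (238.5 − 50)/(238.5 + 50) = 188.5/288.5

Γ = 0.653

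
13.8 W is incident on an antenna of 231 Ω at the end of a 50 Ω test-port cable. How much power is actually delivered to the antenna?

P_delivered ≈ 8.07 W

Γ = (231 − 50)/(231 + 50) = 0.644
|Γ|² = 0.415
P_refl = |Γ|²·P_inc = 5.73 W, P_del = (1 − |Γ|²)·P_inc = 8.07 W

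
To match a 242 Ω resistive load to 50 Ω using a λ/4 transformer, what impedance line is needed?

Z_qwt = √(Z_0·R_L) = √(50 × 242) = √12100

Z_qwt ≈ 110 Ω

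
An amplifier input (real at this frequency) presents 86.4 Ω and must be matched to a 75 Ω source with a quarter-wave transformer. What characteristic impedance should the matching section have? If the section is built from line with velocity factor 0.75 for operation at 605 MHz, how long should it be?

Z_qwt ≈ 80.5 Ω; length ≈ 9.3 cm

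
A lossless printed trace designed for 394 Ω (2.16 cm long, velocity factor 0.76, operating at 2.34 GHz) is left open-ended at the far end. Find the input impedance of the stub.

λ = v/f = 0.76·c / 2.34 GHz = 0.0974 m
βl = 2π·l/λ = 2π × 0.222 = 79.8°
tan(βl) = 5.56
For an open-ended stub, Z_in = −jZ_0·cot(βl) = −jZ_0/tan(βl)

Z_in ≈ −j70.8 Ω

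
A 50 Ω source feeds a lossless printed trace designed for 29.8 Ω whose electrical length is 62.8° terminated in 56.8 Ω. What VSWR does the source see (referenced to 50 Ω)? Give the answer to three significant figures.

tan(βl) = 1.95
Z_in = Z_0·(Z_L + jZ_0·tanβl)/(Z_0 + jZ_L·tanβl) = 18.4 − j10.3 Ω
Γ_s = (Z_in − Z_s)/(Z_in + Z_s) = (-31.6 − j10.3)/(68.4 − j10.3), |Γ_s| = 0.48
VSWR = (1 + |Γ_s|)/(1 − |Γ_s|)

VSWR ≈ 2.85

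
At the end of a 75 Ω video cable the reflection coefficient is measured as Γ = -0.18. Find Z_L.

Z_L = Z_0·(1 + Γ)/(1 − Γ) = 75·(0.82)/(1.18)

Z_L ≈ 52.1 Ω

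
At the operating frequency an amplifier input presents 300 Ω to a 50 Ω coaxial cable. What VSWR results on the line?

VSWR ≈ 6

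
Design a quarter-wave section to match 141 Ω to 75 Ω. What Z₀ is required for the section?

Z_qwt ≈ 103 Ω

Z_qwt = √(Z_0·R_L) = √(75 × 141) = √10580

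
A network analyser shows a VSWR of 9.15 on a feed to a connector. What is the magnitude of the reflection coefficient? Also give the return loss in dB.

|Γ| ≈ 0.803; return loss ≈ 1.91 dB

|Γ| = (S − 1)/(S + 1) = (9.15 − 1)/(9.15 + 1) = 8.15/10.2
RL = −20·log₁₀|Γ| = −20·log₁₀(0.803)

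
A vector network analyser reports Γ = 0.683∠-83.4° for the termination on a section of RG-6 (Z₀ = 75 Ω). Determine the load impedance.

Z_L ≈ 30.6 − j77.7 Ω

Z_L = Z_0·(1 + Γ)/(1 − Γ) = 75·(1.08 − j0.678)/(0.921 + j0.678)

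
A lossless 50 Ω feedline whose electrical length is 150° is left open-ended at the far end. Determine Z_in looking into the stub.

Z_in ≈ +j86.6 Ω

tan(βl) = -0.577
For an open-ended stub, Z_in = −jZ_0·cot(βl) = −jZ_0/tan(βl)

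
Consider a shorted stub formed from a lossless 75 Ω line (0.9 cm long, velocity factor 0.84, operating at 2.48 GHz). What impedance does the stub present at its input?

Z_in ≈ +j46.7 Ω

λ = v/f = 0.84·c / 2.48 GHz = 0.102 m
βl = 2π·l/λ = 2π × 0.0886 = 31.9°
tan(βl) = 0.622
For a shorted stub, Z_in = jZ_0·tan(βl)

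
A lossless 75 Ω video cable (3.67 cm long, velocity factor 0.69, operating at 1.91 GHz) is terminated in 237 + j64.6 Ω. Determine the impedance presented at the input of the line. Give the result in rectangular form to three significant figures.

Z_in ≈ 27 + j34 Ω

λ = v/f = 0.69·c / 1.91 GHz = 0.108 m
βl = 2π·l/λ = 2π × 0.339 = 122°
tan(βl) = tan(122°) = -1.61
Z_in = Z_0·(Z_L + jZ_0·tanβl)/(Z_0 + jZ_L·tanβl)
     = 75·(237 − j55.9)/(179 − j381)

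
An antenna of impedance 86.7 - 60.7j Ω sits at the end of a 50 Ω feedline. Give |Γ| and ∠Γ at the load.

Γ = (Z_L − Z_0)/(Z_L + Z_0) = (36.7 − j60.7)/(136.7 − j60.7)
|Γ| = 70.9/150 = 0.474

Γ ≈ 0.474 ∠ -34.9°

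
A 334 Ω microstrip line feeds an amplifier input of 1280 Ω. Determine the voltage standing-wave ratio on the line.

Γ = (1280 − 334)/(1280 + 334) = 0.586
VSWR = (1 + 0.586)/(1 − 0.586)

VSWR ≈ 3.83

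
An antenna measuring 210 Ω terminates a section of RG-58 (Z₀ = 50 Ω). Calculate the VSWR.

Γ = (210 − 50)/(210 + 50) = 0.615
VSWR = (1 + 0.615)/(1 − 0.615)

VSWR ≈ 4.2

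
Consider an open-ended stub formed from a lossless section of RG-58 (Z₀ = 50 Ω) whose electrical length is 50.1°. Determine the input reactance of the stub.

X_in ≈ -41.8 Ω (capacitive)

tan(βl) = 1.2
For an open-ended stub, Z_in = −jZ_0·cot(βl) = −jZ_0/tan(βl)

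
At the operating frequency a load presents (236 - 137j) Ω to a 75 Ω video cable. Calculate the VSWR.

VSWR ≈ 4.29

Γ = (Z_L − Z_0)/(Z_L + Z_0) = (161 − j137)/(311 − j137)
|Γ| = 211/340 = 0.622
VSWR = (1 + |Γ|)/(1 − |Γ|) = 1.62/0.378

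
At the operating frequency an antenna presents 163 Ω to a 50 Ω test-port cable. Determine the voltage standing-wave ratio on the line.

VSWR ≈ 3.26

Γ = (163 − 50)/(163 + 50) = 0.531
VSWR = (1 + 0.531)/(1 − 0.531)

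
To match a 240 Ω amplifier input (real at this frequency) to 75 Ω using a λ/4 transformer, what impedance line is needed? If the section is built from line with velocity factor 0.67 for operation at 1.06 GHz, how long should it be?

Z_qwt ≈ 134 Ω; length ≈ 4.74 cm

Z_qwt = √(Z_0·R_L) = √(75 × 240) = √18000
λ = 0.67·c/f = 0.19 m, so l = λ/4 = 0.0474 m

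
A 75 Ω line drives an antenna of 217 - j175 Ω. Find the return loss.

Γ = (142 − j175)/(292 − j175), |Γ| = 0.662
RL = −20·log₁₀|Γ| = −20·log₁₀(0.662)

RL ≈ 3.58 dB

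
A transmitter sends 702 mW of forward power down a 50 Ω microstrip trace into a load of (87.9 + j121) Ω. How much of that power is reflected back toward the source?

|Γ| = |(37.9 + j121)/(137.9 + j121)| = 0.691
|Γ|² = 0.478
P_refl = |Γ|²·P_inc = 335 mW, P_del = (1 − |Γ|²)·P_inc = 367 mW

P_reflected ≈ 335 mW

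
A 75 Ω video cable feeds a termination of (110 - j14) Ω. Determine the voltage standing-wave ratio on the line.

VSWR ≈ 1.51

Γ = (Z_L − Z_0)/(Z_L + Z_0) = (35 − j14)/(185 − j14)
|Γ| = 37.7/186 = 0.203
VSWR = (1 + |Γ|)/(1 − |Γ|) = 1.2/0.797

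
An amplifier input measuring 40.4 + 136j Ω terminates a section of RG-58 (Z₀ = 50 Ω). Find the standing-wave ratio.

VSWR ≈ 11.1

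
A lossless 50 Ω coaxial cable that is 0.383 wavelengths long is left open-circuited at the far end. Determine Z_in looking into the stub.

βl = 2π × 0.383 = 138°
tan(βl) = -0.904
For an open-circuited stub, Z_in = −jZ_0·cot(βl) = −jZ_0/tan(βl)

Z_in ≈ +j55.3 Ω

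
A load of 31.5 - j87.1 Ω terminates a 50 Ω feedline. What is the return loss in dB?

Γ = (-18.5 − j87.1)/(81.5 − j87.1), |Γ| = 0.746
RL = −20·log₁₀|Γ| = −20·log₁₀(0.746)

RL ≈ 2.54 dB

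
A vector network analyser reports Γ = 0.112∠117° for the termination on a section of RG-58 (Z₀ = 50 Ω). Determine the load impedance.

Z_L = Z_0·(1 + Γ)/(1 − Γ) = 50·(0.949 + j0.0998)/(1.05 − j0.0998)

Z_L ≈ 44.3 + j8.96 Ω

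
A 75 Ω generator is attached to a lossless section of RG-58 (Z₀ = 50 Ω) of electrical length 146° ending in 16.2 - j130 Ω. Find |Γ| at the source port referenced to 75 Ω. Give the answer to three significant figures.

|Γ| ≈ 0.89

tan(βl) = -0.675
Z_in = Z_0·(Z_L + jZ_0·tanβl)/(Z_0 + jZ_L·tanβl) = 38.3 + j206 Ω
Γ_s = (Z_in − Z_s)/(Z_in + Z_s) = (-36.7 + j206)/(113 + j206), |Γ_s| = 0.89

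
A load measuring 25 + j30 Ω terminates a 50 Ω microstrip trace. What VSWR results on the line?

Γ = (Z_L − Z_0)/(Z_L + Z_0) = (-25 + j30)/(75 + j30)
|Γ| = 39.1/80.8 = 0.483
VSWR = (1 + |Γ|)/(1 − |Γ|) = 1.48/0.517

VSWR ≈ 2.87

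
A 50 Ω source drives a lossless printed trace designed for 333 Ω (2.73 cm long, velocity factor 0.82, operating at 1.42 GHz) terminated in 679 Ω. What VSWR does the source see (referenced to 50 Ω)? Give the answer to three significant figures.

VSWR ≈ 6.45

λ = v/f = 0.82·c / 1.42 GHz = 0.173 m
βl = 2π·l/λ = 2π × 0.158 = 56.7°
tan(βl) = 1.52
Z_in = Z_0·(Z_L + jZ_0·tanβl)/(Z_0 + jZ_L·tanβl) = 212 − j150 Ω
Γ_s = (Z_in − Z_s)/(Z_in + Z_s) = (162 − j150)/(262 − j150), |Γ_s| = 0.732
VSWR = (1 + |Γ_s|)/(1 − |Γ_s|)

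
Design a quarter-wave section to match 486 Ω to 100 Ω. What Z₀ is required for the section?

Z_qwt = √(Z_0·R_L) = √(100 × 486) = √48600

Z_qwt ≈ 220 Ω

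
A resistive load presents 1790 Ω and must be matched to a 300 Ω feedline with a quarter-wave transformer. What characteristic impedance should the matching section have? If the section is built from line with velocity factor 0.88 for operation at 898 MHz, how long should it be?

Z_qwt ≈ 733 Ω; length ≈ 7.35 cm

Z_qwt = √(Z_0·R_L) = √(300 × 1790) = √537000
λ = 0.88·c/f = 0.294 m, so l = λ/4 = 0.0735 m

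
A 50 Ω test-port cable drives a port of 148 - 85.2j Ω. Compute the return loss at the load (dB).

RL ≈ 4.4 dB

Γ = (98 − j85.2)/(198 − j85.2), |Γ| = 0.602
RL = −20·log₁₀|Γ| = −20·log₁₀(0.602)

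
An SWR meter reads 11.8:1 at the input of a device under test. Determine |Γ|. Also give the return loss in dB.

|Γ| ≈ 0.844; return loss ≈ 1.48 dB

|Γ| = (S − 1)/(S + 1) = (11.8 − 1)/(11.8 + 1) = 10.8/12.8
RL = −20·log₁₀|Γ| = −20·log₁₀(0.844)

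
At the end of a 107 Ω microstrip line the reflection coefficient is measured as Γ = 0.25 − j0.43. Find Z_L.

Z_L ≈ 108 − j123 Ω

Z_L = Z_0·(1 + Γ)/(1 − Γ) = 107·(1.25 − j0.43)/(0.75 + j0.43)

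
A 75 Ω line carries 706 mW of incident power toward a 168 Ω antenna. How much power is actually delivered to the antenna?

Γ = (168 − 75)/(168 + 75) = 0.383
|Γ|² = 0.146
P_refl = |Γ|²·P_inc = 103 mW, P_del = (1 − |Γ|²)·P_inc = 603 mW

P_delivered ≈ 603 mW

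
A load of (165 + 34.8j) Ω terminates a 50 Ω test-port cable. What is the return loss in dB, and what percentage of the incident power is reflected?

Γ = (115 + j34.8)/(215 + j34.8), |Γ| = 0.552
RL = −20·log₁₀(0.552) = 5.17 dB
P_refl/P_inc = |Γ|² = 0.304

RL ≈ 5.17 dB; 30.4% of incident power reflected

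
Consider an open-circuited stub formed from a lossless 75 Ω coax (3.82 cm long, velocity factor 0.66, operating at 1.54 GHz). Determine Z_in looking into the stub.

λ = v/f = 0.66·c / 1.54 GHz = 0.129 m
βl = 2π·l/λ = 2π × 0.297 = 107°
tan(βl) = -3.28
For an open-circuited stub, Z_in = −jZ_0·cot(βl) = −jZ_0/tan(βl)

Z_in ≈ +j22.9 Ω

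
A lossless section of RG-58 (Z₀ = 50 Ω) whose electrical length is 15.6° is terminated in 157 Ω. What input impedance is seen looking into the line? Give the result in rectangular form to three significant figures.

Z_in ≈ 95.7 − j69.9 Ω

tan(βl) = tan(15.6°) = 0.279
Z_in = Z_0·(Z_L + jZ_0·tanβl)/(Z_0 + jZ_L·tanβl)
     = 50·(157 + j14)/(50 + j43.8)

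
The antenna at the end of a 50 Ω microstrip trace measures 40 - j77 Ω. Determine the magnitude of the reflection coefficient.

Γ = (Z_L − Z_0)/(Z_L + Z_0) = (-10 − j77)/(90 − j77)
|Γ| = 77.6/118

|Γ| ≈ 0.656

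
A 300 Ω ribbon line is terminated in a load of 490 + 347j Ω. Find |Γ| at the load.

|Γ| ≈ 0.458

Γ = (Z_L − Z_0)/(Z_L + Z_0) = (190 + j347)/(790 + j347)
|Γ| = 396/863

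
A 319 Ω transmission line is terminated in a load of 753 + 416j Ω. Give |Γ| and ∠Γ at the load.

Γ ≈ 0.523 ∠ 22.6°

Γ = (Z_L − Z_0)/(Z_L + Z_0) = (434 + j416)/(1072 + j416)
|Γ| = 601/1150 = 0.523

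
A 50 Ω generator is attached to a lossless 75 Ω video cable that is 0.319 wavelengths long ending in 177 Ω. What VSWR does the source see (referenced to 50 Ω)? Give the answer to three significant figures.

VSWR ≈ 1.99

βl = 2π × 0.319 = 115°
tan(βl) = -2.16
Z_in = Z_0·(Z_L + jZ_0·tanβl)/(Z_0 + jZ_L·tanβl) = 37.2 + j27.4 Ω
Γ_s = (Z_in − Z_s)/(Z_in + Z_s) = (-12.8 + j27.4)/(87.2 + j27.4), |Γ_s| = 0.331
VSWR = (1 + |Γ_s|)/(1 − |Γ_s|)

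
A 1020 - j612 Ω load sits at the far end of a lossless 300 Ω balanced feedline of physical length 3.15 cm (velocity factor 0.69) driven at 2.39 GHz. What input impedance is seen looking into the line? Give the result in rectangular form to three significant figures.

Z_in ≈ 138 + j308 Ω

λ = v/f = 0.69·c / 2.39 GHz = 0.0866 m
βl = 2π·l/λ = 2π × 0.364 = 131°
tan(βl) = tan(131°) = -1.15
Z_in = Z_0·(Z_L + jZ_0·tanβl)/(Z_0 + jZ_L·tanβl)
     = 300·(1020 − j958)/(-406 − j1180)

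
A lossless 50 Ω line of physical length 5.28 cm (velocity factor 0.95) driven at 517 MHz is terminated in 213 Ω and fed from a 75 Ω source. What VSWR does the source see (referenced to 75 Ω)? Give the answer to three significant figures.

λ = v/f = 0.95·c / 517 MHz = 0.551 m
βl = 2π·l/λ = 2π × 0.0958 = 34.5°
tan(βl) = 0.687
Z_in = Z_0·(Z_L + jZ_0·tanβl)/(Z_0 + jZ_L·tanβl) = 32.8 − j61.6 Ω
Γ_s = (Z_in − Z_s)/(Z_in + Z_s) = (-42.2 − j61.6)/(108 − j61.6), |Γ_s| = 0.601
VSWR = (1 + |Γ_s|)/(1 − |Γ_s|)

VSWR ≈ 4.02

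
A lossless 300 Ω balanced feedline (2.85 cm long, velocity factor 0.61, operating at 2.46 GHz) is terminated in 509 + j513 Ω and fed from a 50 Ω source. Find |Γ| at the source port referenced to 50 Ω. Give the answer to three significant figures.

λ = v/f = 0.61·c / 2.46 GHz = 0.0744 m
βl = 2π·l/λ = 2π × 0.383 = 138°
tan(βl) = -0.903
Z_in = Z_0·(Z_L + jZ_0·tanβl)/(Z_0 + jZ_L·tanβl) = 105 + j158 Ω
Γ_s = (Z_in − Z_s)/(Z_in + Z_s) = (54.8 + j158)/(155 + j158), |Γ_s| = 0.757

|Γ| ≈ 0.757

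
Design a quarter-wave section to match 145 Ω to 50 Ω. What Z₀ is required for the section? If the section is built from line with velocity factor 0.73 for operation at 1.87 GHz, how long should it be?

Z_qwt ≈ 85.1 Ω; length ≈ 2.93 cm

Z_qwt = √(Z_0·R_L) = √(50 × 145) = √7250
λ = 0.73·c/f = 0.117 m, so l = λ/4 = 0.0293 m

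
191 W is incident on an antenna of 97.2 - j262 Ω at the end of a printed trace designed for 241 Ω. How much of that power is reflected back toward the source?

|Γ| = |(-143.8 − j262)/(338.2 − j262)| = 0.699
|Γ|² = 0.488
P_refl = |Γ|²·P_inc = 93.2 W, P_del = (1 − |Γ|²)·P_inc = 97.8 W

P_reflected ≈ 93.2 W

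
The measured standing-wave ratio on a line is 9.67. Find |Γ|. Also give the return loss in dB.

|Γ| ≈ 0.813; return loss ≈ 1.8 dB

|Γ| = (S − 1)/(S + 1) = (9.67 − 1)/(9.67 + 1) = 8.67/10.7
RL = −20·log₁₀|Γ| = −20·log₁₀(0.813)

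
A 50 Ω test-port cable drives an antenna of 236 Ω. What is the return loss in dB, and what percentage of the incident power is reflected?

Γ = (236 − 50)/(236 + 50) = 0.65
RL = −20·log₁₀(0.65) = 3.74 dB
P_refl/P_inc = |Γ|² = 0.423

RL ≈ 3.74 dB; 42.3% of incident power reflected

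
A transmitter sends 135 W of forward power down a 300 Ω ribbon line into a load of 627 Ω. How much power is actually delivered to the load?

Γ = (627 − 300)/(627 + 300) = 0.353
|Γ|² = 0.124
P_refl = |Γ|²·P_inc = 16.8 W, P_del = (1 − |Γ|²)·P_inc = 118 W

P_delivered ≈ 118 W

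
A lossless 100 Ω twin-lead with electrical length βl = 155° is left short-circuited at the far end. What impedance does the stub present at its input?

Z_in ≈ −j46.6 Ω

tan(βl) = -0.466
For a short-circuited stub, Z_in = jZ_0·tan(βl)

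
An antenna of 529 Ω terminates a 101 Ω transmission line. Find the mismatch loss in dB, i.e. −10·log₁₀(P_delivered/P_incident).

mismatch loss ≈ 2.69 dB

Γ = (529 − 101)/(529 + 101) = 0.679
|Γ|² = 0.462, so P_del/P_inc = 1 − |Γ|² = 0.538
ML = −10·log₁₀(1 − |Γ|²)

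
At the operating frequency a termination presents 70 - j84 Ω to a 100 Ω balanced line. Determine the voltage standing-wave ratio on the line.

VSWR ≈ 2.78

Γ = (Z_L − Z_0)/(Z_L + Z_0) = (-30 − j84)/(170 − j84)
|Γ| = 89.2/190 = 0.47
VSWR = (1 + |Γ|)/(1 − |Γ|) = 1.47/0.53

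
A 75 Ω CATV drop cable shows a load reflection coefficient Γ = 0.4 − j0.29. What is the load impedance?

Z_L = Z_0·(1 + Γ)/(1 − Γ) = 75·(1.4 − j0.29)/(0.6 + j0.29)

Z_L ≈ 128 − j98 Ω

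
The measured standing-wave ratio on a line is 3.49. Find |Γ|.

|Γ| = (S − 1)/(S + 1) = (3.49 − 1)/(3.49 + 1) = 2.49/4.49

|Γ| ≈ 0.555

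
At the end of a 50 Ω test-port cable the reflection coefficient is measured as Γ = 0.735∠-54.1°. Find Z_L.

Z_L ≈ 33.9 − j87.8 Ω

Z_L = Z_0·(1 + Γ)/(1 − Γ) = 50·(1.43 − j0.595)/(0.569 + j0.595)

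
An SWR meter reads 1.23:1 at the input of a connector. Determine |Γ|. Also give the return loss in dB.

|Γ| = (S − 1)/(S + 1) = (1.23 − 1)/(1.23 + 1) = 0.23/2.23
RL = −20·log₁₀|Γ| = −20·log₁₀(0.103)

|Γ| ≈ 0.103; return loss ≈ 19.7 dB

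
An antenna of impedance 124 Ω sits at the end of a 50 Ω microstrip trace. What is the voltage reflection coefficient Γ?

Γ = (Z_L − Z_0)/(Z_L + Z_0) = (124 − 50)/(124 + 50) = 74/174

Γ = 0.425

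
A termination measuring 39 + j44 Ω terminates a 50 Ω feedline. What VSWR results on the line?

VSWR ≈ 2.68

Γ = (Z_L − Z_0)/(Z_L + Z_0) = (-11 + j44)/(89 + j44)
|Γ| = 45.4/99.3 = 0.457
VSWR = (1 + |Γ|)/(1 − |Γ|) = 1.46/0.543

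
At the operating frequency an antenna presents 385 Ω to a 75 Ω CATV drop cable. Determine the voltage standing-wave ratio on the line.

For a purely resistive load, VSWR = R_L/Z_0 or Z_0/R_L (whichever > 1) = 385/75

VSWR ≈ 5.13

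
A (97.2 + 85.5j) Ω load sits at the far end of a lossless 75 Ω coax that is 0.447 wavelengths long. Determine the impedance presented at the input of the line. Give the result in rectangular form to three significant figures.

βl = 2π × 0.447 = 161°
tan(βl) = tan(161°) = -0.346
Z_in = Z_0·(Z_L + jZ_0·tanβl)/(Z_0 + jZ_L·tanβl)
     = 75·(97.2 + j59.6)/(105 − j33.6)

Z_in ≈ 50.7 + j59 Ω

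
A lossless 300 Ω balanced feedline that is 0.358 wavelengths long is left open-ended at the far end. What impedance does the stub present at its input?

βl = 2π × 0.358 = 129°
tan(βl) = -1.24
For an open-ended stub, Z_in = −jZ_0·cot(βl) = −jZ_0/tan(βl)

Z_in ≈ +j242 Ω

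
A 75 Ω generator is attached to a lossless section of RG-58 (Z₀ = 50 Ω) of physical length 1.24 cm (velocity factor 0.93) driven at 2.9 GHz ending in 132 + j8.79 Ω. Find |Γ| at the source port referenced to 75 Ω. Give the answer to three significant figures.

|Γ| ≈ 0.491

λ = v/f = 0.93·c / 2.9 GHz = 0.0962 m
βl = 2π·l/λ = 2π × 0.129 = 46.4°
tan(βl) = 1.05
Z_in = Z_0·(Z_L + jZ_0·tanβl)/(Z_0 + jZ_L·tanβl) = 33.2 − j37.8 Ω
Γ_s = (Z_in − Z_s)/(Z_in + Z_s) = (-41.8 − j37.8)/(108 − j37.8), |Γ_s| = 0.491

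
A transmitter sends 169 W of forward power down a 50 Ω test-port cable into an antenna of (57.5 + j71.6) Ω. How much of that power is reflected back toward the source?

P_reflected ≈ 52.5 W

|Γ| = |(7.5 + j71.6)/(107.5 + j71.6)| = 0.557
|Γ|² = 0.311
P_refl = |Γ|²·P_inc = 52.5 W, P_del = (1 − |Γ|²)·P_inc = 116 W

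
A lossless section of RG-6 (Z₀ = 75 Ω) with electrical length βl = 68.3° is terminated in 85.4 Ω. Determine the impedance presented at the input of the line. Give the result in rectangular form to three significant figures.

Z_in ≈ 68 − j6.08 Ω

tan(βl) = tan(68.3°) = 2.51
Z_in = Z_0·(Z_L + jZ_0·tanβl)/(Z_0 + jZ_L·tanβl)
     = 75·(85.4 + j188)/(75 + j215)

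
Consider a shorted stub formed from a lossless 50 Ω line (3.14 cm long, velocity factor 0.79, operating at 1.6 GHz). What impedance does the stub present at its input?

Z_in ≈ +j205 Ω

λ = v/f = 0.79·c / 1.6 GHz = 0.148 m
βl = 2π·l/λ = 2π × 0.212 = 76.3°
tan(βl) = 4.11
For a shorted stub, Z_in = jZ_0·tan(βl)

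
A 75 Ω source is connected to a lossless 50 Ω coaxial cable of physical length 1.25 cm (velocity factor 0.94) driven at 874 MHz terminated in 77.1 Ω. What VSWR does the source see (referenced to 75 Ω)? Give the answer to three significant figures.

λ = v/f = 0.94·c / 874 MHz = 0.323 m
βl = 2π·l/λ = 2π × 0.0387 = 13.9°
tan(βl) = 0.248
Z_in = Z_0·(Z_L + jZ_0·tanβl)/(Z_0 + jZ_L·tanβl) = 71.4 − j14.9 Ω
Γ_s = (Z_in − Z_s)/(Z_in + Z_s) = (-3.61 − j14.9)/(146 − j14.9), |Γ_s| = 0.104
VSWR = (1 + |Γ_s|)/(1 − |Γ_s|)

VSWR ≈ 1.23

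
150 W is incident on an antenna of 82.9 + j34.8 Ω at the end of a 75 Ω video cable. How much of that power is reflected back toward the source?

P_reflected ≈ 7.31 W

|Γ| = |(7.9 + j34.8)/(157.9 + j34.8)| = 0.221
|Γ|² = 0.0487
P_refl = |Γ|²·P_inc = 7.31 W, P_del = (1 − |Γ|²)·P_inc = 143 W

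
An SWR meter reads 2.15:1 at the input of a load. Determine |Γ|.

|Γ| ≈ 0.365

|Γ| = (S − 1)/(S + 1) = (2.15 − 1)/(2.15 + 1) = 1.15/3.15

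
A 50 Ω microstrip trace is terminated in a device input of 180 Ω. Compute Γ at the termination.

Γ = (Z_L − Z_0)/(Z_L + Z_0) = (180 − 50)/(180 + 50) = 130/230

Γ = 0.565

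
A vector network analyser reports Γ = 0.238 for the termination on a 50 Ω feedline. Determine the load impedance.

Z_L = Z_0·(1 + Γ)/(1 − Γ) = 50·(1.24)/(0.762)

Z_L ≈ 81.2 Ω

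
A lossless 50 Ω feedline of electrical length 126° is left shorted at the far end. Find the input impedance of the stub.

Z_in ≈ −j68.8 Ω

tan(βl) = -1.38
For a shorted stub, Z_in = jZ_0·tan(βl)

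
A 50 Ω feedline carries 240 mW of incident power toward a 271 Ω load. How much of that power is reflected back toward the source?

Γ = (271 − 50)/(271 + 50) = 0.688
|Γ|² = 0.474
P_refl = |Γ|²·P_inc = 114 mW, P_del = (1 − |Γ|²)·P_inc = 126 mW

P_reflected ≈ 114 mW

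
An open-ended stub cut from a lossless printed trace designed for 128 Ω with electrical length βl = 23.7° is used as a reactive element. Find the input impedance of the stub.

tan(βl) = 0.439
For an open-ended stub, Z_in = −jZ_0·cot(βl) = −jZ_0/tan(βl)

Z_in ≈ −j292 Ω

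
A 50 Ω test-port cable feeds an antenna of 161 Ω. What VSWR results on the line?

VSWR ≈ 3.22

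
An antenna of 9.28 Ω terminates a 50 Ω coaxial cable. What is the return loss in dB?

Γ = (9.28 − 50)/(9.28 + 50) = -0.687
RL = −20·log₁₀|Γ| = −20·log₁₀(0.687)

RL ≈ 3.26 dB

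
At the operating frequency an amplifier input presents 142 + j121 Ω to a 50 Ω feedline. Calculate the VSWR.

VSWR ≈ 5.06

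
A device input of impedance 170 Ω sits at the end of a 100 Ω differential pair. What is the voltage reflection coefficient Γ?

Γ = 0.259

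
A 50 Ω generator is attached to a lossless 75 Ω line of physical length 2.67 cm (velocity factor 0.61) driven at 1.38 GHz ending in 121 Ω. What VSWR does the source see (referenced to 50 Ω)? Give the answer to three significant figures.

VSWR ≈ 1.33

λ = v/f = 0.61·c / 1.38 GHz = 0.133 m
βl = 2π·l/λ = 2π × 0.201 = 72.5°
tan(βl) = 3.17
Z_in = Z_0·(Z_L + jZ_0·tanβl)/(Z_0 + jZ_L·tanβl) = 49.2 − j14 Ω
Γ_s = (Z_in − Z_s)/(Z_in + Z_s) = (-0.766 − j14)/(99.2 − j14), |Γ_s| = 0.14
VSWR = (1 + |Γ_s|)/(1 − |Γ_s|)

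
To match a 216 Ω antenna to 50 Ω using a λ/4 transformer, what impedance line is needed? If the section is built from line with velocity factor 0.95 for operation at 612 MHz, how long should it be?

Z_qwt ≈ 104 Ω; length ≈ 11.6 cm

Z_qwt = √(Z_0·R_L) = √(50 × 216) = √10800
λ = 0.95·c/f = 0.466 m, so l = λ/4 = 0.116 m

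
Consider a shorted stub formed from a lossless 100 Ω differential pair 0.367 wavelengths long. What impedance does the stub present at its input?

βl = 2π × 0.367 = 132°
tan(βl) = -1.11
For a shorted stub, Z_in = jZ_0·tan(βl)

Z_in ≈ −j111 Ω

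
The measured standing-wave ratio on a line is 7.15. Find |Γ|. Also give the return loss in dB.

|Γ| ≈ 0.755; return loss ≈ 2.45 dB

|Γ| = (S − 1)/(S + 1) = (7.15 − 1)/(7.15 + 1) = 6.15/8.15
RL = −20·log₁₀|Γ| = −20·log₁₀(0.755)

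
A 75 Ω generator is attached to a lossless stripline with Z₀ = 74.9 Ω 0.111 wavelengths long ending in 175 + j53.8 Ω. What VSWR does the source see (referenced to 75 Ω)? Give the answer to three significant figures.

βl = 2π × 0.111 = 40°
tan(βl) = 0.838
Z_in = Z_0·(Z_L + jZ_0·tanβl)/(Z_0 + jZ_L·tanβl) = 74.6 − j74.2 Ω
Γ_s = (Z_in − Z_s)/(Z_in + Z_s) = (-0.37 − j74.2)/(150 − j74.2), |Γ_s| = 0.444
VSWR = (1 + |Γ_s|)/(1 − |Γ_s|)

VSWR ≈ 2.6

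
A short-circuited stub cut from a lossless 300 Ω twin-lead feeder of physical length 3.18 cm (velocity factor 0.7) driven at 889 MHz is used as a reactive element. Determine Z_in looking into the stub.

Z_in ≈ +j339 Ω

λ = v/f = 0.7·c / 889 MHz = 0.236 m
βl = 2π·l/λ = 2π × 0.135 = 48.5°
tan(βl) = 1.13
For a short-circuited stub, Z_in = jZ_0·tan(βl)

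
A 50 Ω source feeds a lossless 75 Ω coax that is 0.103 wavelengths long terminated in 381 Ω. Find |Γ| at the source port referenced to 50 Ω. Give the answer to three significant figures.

|Γ| ≈ 0.719

βl = 2π × 0.103 = 37.1°
tan(βl) = 0.756
Z_in = Z_0·(Z_L + jZ_0·tanβl)/(Z_0 + jZ_L·tanβl) = 38 − j89.3 Ω
Γ_s = (Z_in − Z_s)/(Z_in + Z_s) = (-12 − j89.3)/(88 − j89.3), |Γ_s| = 0.719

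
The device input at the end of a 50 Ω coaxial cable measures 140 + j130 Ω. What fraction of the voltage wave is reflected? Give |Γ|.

Γ = (Z_L − Z_0)/(Z_L + Z_0) = (90 + j130)/(190 + j130)
|Γ| = 158/230

|Γ| ≈ 0.687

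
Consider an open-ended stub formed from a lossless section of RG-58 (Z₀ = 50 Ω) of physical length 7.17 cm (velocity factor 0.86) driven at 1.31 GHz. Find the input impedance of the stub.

Z_in ≈ +j43.6 Ω

λ = v/f = 0.86·c / 1.31 GHz = 0.197 m
βl = 2π·l/λ = 2π × 0.364 = 131°
tan(βl) = -1.15
For an open-ended stub, Z_in = −jZ_0·cot(βl) = −jZ_0/tan(βl)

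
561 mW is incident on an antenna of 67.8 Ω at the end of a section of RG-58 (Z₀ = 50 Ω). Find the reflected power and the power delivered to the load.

Γ = (67.8 − 50)/(67.8 + 50) = 0.151
|Γ|² = 0.0228
P_refl = |Γ|²·P_inc = 12.8 mW, P_del = (1 − |Γ|²)·P_inc = 548 mW

P_reflected ≈ 12.8 mW; P_delivered ≈ 548 mW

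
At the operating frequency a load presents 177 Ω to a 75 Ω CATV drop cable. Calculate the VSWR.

VSWR ≈ 2.36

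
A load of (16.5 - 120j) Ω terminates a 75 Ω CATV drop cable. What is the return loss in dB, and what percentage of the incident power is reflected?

Γ = (-58.5 − j120)/(91.5 − j120), |Γ| = 0.885
RL = −20·log₁₀(0.885) = 1.06 dB
P_refl/P_inc = |Γ|² = 0.783

RL ≈ 1.06 dB; 78.3% of incident power reflected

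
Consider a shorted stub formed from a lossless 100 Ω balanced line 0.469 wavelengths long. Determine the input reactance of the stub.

X_in ≈ -19.7 Ω (capacitive)

βl = 2π × 0.469 = 169°
tan(βl) = -0.197
For a shorted stub, Z_in = jZ_0·tan(βl)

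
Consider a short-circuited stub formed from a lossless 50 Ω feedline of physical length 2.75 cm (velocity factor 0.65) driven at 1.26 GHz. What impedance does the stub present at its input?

λ = v/f = 0.65·c / 1.26 GHz = 0.155 m
βl = 2π·l/λ = 2π × 0.178 = 64°
tan(βl) = 2.05
For a short-circuited stub, Z_in = jZ_0·tan(βl)

Z_in ≈ +j102 Ω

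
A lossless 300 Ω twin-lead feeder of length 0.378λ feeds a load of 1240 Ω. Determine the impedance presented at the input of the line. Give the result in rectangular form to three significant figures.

Z_in ≈ 142 + j276 Ω

βl = 2π × 0.378 = 136°
tan(βl) = tan(136°) = -0.963
Z_in = Z_0·(Z_L + jZ_0·tanβl)/(Z_0 + jZ_L·tanβl)
     = 300·(1240 − j289)/(300 − j1190)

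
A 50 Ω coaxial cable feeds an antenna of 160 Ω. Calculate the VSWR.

For a purely resistive load, VSWR = R_L/Z_0 or Z_0/R_L (whichever > 1) = 160/50

VSWR ≈ 3.2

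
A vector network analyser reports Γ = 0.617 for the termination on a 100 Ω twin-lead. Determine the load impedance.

Z_L = Z_0·(1 + Γ)/(1 − Γ) = 100·(1.62)/(0.383)

Z_L ≈ 422 Ω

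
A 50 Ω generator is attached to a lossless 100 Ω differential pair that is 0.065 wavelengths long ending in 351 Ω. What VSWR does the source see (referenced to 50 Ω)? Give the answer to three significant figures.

VSWR ≈ 6.24

βl = 2π × 0.065 = 23.4°
tan(βl) = 0.433
Z_in = Z_0·(Z_L + jZ_0·tanβl)/(Z_0 + jZ_L·tanβl) = 126 − j148 Ω
Γ_s = (Z_in − Z_s)/(Z_in + Z_s) = (76 − j148)/(176 − j148), |Γ_s| = 0.724
VSWR = (1 + |Γ_s|)/(1 − |Γ_s|)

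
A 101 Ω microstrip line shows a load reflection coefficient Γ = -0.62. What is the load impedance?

Z_L ≈ 23.7 Ω

Z_L = Z_0·(1 + Γ)/(1 − Γ) = 101·(0.38)/(1.62)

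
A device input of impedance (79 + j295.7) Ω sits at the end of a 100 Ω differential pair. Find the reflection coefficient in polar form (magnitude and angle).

Γ ≈ 0.858 ∠ 35.3°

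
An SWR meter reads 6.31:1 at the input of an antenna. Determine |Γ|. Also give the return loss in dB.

|Γ| ≈ 0.726; return loss ≈ 2.78 dB

|Γ| = (S − 1)/(S + 1) = (6.31 − 1)/(6.31 + 1) = 5.31/7.31
RL = −20·log₁₀|Γ| = −20·log₁₀(0.726)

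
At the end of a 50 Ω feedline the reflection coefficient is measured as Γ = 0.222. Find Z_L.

Z_L = Z_0·(1 + Γ)/(1 − Γ) = 50·(1.22)/(0.778)

Z_L ≈ 78.5 Ω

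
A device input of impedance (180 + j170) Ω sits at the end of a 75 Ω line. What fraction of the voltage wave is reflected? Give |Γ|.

Γ = (Z_L − Z_0)/(Z_L + Z_0) = (105 + j170)/(255 + j170)
|Γ| = 200/306

|Γ| ≈ 0.652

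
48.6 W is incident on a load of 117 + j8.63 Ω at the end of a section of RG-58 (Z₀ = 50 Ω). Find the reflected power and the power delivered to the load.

|Γ| = |(67 + j8.63)/(167 + j8.63)| = 0.404
|Γ|² = 0.163
P_refl = |Γ|²·P_inc = 7.93 W, P_del = (1 − |Γ|²)·P_inc = 40.7 W

P_reflected ≈ 7.93 W; P_delivered ≈ 40.7 W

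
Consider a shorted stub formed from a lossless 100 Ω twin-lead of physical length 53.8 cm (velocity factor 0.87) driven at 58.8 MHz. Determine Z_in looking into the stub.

Z_in ≈ +j95.3 Ω

λ = v/f = 0.87·c / 58.8 MHz = 4.44 m
βl = 2π·l/λ = 2π × 0.121 = 43.6°
tan(βl) = 0.953
For a shorted stub, Z_in = jZ_0·tan(βl)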